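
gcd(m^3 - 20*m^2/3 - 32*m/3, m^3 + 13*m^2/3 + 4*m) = m^2 + 4*m/3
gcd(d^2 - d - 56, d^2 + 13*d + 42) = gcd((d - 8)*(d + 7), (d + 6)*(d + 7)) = d + 7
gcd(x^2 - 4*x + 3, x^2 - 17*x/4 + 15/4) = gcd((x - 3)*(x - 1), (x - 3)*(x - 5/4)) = x - 3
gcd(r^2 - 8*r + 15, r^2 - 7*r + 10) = r - 5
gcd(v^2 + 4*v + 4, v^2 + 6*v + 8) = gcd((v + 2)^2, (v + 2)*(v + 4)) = v + 2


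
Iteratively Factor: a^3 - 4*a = (a - 2)*(a^2 + 2*a) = (a - 2)*(a + 2)*(a)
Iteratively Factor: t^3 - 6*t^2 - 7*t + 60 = (t - 4)*(t^2 - 2*t - 15) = (t - 4)*(t + 3)*(t - 5)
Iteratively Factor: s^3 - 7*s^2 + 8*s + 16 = (s - 4)*(s^2 - 3*s - 4) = (s - 4)^2*(s + 1)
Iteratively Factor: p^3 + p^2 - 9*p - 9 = (p + 3)*(p^2 - 2*p - 3) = (p + 1)*(p + 3)*(p - 3)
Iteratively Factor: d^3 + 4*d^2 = (d)*(d^2 + 4*d) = d^2*(d + 4)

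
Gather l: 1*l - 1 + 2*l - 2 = 3*l - 3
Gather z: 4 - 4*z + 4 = 8 - 4*z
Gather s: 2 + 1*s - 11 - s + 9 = 0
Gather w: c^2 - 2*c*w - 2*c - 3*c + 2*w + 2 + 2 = c^2 - 5*c + w*(2 - 2*c) + 4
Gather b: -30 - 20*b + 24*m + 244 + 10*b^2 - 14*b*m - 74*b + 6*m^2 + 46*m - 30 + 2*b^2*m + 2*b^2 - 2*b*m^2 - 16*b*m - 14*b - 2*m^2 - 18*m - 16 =b^2*(2*m + 12) + b*(-2*m^2 - 30*m - 108) + 4*m^2 + 52*m + 168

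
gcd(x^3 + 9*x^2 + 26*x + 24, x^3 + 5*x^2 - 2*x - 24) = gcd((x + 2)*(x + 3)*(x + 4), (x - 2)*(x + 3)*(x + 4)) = x^2 + 7*x + 12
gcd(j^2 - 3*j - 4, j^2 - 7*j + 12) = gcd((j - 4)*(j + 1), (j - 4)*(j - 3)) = j - 4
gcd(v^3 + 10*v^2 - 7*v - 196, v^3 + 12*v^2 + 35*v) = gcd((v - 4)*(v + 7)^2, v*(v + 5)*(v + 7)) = v + 7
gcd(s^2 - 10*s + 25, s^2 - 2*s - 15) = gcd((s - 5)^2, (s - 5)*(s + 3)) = s - 5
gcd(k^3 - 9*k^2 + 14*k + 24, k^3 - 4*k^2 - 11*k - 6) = k^2 - 5*k - 6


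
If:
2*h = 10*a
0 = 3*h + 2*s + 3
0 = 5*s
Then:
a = -1/5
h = -1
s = 0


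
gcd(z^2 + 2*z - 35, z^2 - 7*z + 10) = z - 5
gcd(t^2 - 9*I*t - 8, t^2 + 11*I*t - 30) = 1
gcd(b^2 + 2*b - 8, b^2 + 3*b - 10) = b - 2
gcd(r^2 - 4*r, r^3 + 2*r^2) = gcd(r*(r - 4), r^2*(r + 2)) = r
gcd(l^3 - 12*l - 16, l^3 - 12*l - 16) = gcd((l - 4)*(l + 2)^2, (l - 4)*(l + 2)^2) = l^3 - 12*l - 16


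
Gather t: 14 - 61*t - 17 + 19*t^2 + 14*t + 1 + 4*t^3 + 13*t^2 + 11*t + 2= 4*t^3 + 32*t^2 - 36*t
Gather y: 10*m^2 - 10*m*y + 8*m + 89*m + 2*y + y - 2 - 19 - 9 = 10*m^2 + 97*m + y*(3 - 10*m) - 30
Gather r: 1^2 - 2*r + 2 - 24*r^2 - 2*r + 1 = -24*r^2 - 4*r + 4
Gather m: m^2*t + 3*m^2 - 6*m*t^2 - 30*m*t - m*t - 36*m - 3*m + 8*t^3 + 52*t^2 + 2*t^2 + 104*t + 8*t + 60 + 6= m^2*(t + 3) + m*(-6*t^2 - 31*t - 39) + 8*t^3 + 54*t^2 + 112*t + 66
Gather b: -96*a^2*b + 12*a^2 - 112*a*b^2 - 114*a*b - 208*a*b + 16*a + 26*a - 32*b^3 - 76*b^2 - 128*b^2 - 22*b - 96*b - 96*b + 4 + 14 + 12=12*a^2 + 42*a - 32*b^3 + b^2*(-112*a - 204) + b*(-96*a^2 - 322*a - 214) + 30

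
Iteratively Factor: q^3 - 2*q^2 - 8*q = (q - 4)*(q^2 + 2*q) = q*(q - 4)*(q + 2)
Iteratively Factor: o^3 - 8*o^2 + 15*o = (o - 5)*(o^2 - 3*o) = (o - 5)*(o - 3)*(o)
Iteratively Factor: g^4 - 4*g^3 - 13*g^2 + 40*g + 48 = (g + 3)*(g^3 - 7*g^2 + 8*g + 16) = (g - 4)*(g + 3)*(g^2 - 3*g - 4) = (g - 4)*(g + 1)*(g + 3)*(g - 4)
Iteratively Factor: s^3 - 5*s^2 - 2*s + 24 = (s + 2)*(s^2 - 7*s + 12) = (s - 4)*(s + 2)*(s - 3)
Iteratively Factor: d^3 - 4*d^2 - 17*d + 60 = (d - 3)*(d^2 - d - 20) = (d - 5)*(d - 3)*(d + 4)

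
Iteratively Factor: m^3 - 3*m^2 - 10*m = (m - 5)*(m^2 + 2*m) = m*(m - 5)*(m + 2)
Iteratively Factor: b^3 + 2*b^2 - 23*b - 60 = (b + 3)*(b^2 - b - 20) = (b + 3)*(b + 4)*(b - 5)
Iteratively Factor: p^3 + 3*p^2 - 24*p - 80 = (p + 4)*(p^2 - p - 20) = (p + 4)^2*(p - 5)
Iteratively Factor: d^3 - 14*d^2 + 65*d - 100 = (d - 5)*(d^2 - 9*d + 20) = (d - 5)^2*(d - 4)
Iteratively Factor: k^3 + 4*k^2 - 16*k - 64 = (k - 4)*(k^2 + 8*k + 16) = (k - 4)*(k + 4)*(k + 4)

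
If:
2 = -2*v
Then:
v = -1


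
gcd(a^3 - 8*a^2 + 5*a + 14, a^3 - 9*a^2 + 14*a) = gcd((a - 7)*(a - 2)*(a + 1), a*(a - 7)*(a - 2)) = a^2 - 9*a + 14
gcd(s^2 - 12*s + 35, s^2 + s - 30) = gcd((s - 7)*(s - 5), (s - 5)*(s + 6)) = s - 5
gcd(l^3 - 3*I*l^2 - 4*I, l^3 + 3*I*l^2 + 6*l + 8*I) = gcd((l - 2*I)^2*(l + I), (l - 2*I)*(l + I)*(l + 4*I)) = l^2 - I*l + 2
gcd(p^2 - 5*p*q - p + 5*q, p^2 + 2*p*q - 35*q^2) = p - 5*q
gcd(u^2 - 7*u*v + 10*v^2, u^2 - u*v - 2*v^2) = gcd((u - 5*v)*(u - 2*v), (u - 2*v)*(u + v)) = u - 2*v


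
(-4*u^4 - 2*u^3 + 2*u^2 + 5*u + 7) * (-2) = 8*u^4 + 4*u^3 - 4*u^2 - 10*u - 14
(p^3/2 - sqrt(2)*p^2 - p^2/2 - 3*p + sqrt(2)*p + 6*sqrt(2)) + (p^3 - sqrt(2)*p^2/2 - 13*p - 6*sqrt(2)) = 3*p^3/2 - 3*sqrt(2)*p^2/2 - p^2/2 - 16*p + sqrt(2)*p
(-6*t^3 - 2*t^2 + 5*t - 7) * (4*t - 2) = -24*t^4 + 4*t^3 + 24*t^2 - 38*t + 14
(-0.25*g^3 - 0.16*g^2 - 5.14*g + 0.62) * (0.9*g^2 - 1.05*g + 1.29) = -0.225*g^5 + 0.1185*g^4 - 4.7805*g^3 + 5.7486*g^2 - 7.2816*g + 0.7998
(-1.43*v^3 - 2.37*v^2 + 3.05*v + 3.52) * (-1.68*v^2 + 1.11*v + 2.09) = 2.4024*v^5 + 2.3943*v^4 - 10.7434*v^3 - 7.4814*v^2 + 10.2817*v + 7.3568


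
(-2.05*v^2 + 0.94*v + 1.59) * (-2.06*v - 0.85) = 4.223*v^3 - 0.1939*v^2 - 4.0744*v - 1.3515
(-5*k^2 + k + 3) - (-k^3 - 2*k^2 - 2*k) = k^3 - 3*k^2 + 3*k + 3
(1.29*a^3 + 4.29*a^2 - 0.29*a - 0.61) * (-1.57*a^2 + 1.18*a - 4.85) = -2.0253*a^5 - 5.2131*a^4 - 0.739*a^3 - 20.191*a^2 + 0.6867*a + 2.9585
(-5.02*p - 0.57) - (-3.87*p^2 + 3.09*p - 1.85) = 3.87*p^2 - 8.11*p + 1.28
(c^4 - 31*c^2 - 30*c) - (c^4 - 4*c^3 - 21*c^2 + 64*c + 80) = 4*c^3 - 10*c^2 - 94*c - 80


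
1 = 1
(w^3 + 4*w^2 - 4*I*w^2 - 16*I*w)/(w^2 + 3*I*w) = (w^2 + 4*w*(1 - I) - 16*I)/(w + 3*I)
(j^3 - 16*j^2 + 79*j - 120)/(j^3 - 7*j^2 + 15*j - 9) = (j^2 - 13*j + 40)/(j^2 - 4*j + 3)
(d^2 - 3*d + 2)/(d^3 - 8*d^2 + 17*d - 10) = 1/(d - 5)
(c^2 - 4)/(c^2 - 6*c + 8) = (c + 2)/(c - 4)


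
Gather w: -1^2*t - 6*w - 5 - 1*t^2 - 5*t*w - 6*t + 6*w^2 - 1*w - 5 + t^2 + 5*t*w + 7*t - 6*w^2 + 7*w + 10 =0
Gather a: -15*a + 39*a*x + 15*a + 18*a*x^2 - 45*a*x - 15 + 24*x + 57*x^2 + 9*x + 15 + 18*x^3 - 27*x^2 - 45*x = a*(18*x^2 - 6*x) + 18*x^3 + 30*x^2 - 12*x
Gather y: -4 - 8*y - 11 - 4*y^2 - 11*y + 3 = -4*y^2 - 19*y - 12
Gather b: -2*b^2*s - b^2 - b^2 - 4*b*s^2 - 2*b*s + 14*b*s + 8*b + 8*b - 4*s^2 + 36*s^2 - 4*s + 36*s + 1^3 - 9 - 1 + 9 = b^2*(-2*s - 2) + b*(-4*s^2 + 12*s + 16) + 32*s^2 + 32*s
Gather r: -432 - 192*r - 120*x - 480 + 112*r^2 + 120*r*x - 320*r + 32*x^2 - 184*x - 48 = 112*r^2 + r*(120*x - 512) + 32*x^2 - 304*x - 960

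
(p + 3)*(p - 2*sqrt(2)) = p^2 - 2*sqrt(2)*p + 3*p - 6*sqrt(2)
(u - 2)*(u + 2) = u^2 - 4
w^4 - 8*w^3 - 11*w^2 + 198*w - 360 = (w - 6)*(w - 4)*(w - 3)*(w + 5)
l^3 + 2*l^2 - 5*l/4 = l*(l - 1/2)*(l + 5/2)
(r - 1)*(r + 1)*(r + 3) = r^3 + 3*r^2 - r - 3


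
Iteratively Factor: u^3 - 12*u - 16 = (u + 2)*(u^2 - 2*u - 8) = (u + 2)^2*(u - 4)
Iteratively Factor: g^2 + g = (g + 1)*(g)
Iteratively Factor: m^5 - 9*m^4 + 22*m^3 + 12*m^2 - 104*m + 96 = (m - 4)*(m^4 - 5*m^3 + 2*m^2 + 20*m - 24) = (m - 4)*(m + 2)*(m^3 - 7*m^2 + 16*m - 12) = (m - 4)*(m - 3)*(m + 2)*(m^2 - 4*m + 4) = (m - 4)*(m - 3)*(m - 2)*(m + 2)*(m - 2)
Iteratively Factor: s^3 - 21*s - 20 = (s + 4)*(s^2 - 4*s - 5) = (s - 5)*(s + 4)*(s + 1)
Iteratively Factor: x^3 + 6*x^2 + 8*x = (x)*(x^2 + 6*x + 8) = x*(x + 4)*(x + 2)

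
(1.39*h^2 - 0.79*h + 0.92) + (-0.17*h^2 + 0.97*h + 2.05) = 1.22*h^2 + 0.18*h + 2.97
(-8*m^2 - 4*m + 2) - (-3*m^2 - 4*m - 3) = 5 - 5*m^2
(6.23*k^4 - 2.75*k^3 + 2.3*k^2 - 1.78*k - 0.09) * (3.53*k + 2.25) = 21.9919*k^5 + 4.31*k^4 + 1.9315*k^3 - 1.1084*k^2 - 4.3227*k - 0.2025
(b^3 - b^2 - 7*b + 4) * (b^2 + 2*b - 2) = b^5 + b^4 - 11*b^3 - 8*b^2 + 22*b - 8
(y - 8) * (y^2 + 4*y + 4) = y^3 - 4*y^2 - 28*y - 32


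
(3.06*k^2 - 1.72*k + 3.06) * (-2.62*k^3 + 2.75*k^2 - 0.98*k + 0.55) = -8.0172*k^5 + 12.9214*k^4 - 15.746*k^3 + 11.7836*k^2 - 3.9448*k + 1.683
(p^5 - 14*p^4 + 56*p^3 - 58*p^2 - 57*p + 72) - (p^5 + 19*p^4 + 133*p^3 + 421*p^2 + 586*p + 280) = -33*p^4 - 77*p^3 - 479*p^2 - 643*p - 208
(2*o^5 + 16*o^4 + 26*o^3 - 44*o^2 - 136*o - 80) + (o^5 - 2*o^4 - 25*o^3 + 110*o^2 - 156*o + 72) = 3*o^5 + 14*o^4 + o^3 + 66*o^2 - 292*o - 8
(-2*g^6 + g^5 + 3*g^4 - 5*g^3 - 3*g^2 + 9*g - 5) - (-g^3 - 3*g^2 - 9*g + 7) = -2*g^6 + g^5 + 3*g^4 - 4*g^3 + 18*g - 12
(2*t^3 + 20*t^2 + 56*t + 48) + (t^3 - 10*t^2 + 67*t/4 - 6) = 3*t^3 + 10*t^2 + 291*t/4 + 42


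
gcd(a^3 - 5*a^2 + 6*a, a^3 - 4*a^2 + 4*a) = a^2 - 2*a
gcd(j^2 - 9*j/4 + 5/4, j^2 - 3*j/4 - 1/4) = j - 1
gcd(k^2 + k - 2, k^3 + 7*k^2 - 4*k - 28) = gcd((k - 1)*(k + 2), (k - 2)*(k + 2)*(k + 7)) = k + 2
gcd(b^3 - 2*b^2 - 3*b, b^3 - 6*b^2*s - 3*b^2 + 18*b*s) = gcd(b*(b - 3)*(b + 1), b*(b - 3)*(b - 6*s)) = b^2 - 3*b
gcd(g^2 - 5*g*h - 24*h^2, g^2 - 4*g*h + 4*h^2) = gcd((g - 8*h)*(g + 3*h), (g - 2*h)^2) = 1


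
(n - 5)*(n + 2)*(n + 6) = n^3 + 3*n^2 - 28*n - 60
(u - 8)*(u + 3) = u^2 - 5*u - 24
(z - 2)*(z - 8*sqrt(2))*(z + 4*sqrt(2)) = z^3 - 4*sqrt(2)*z^2 - 2*z^2 - 64*z + 8*sqrt(2)*z + 128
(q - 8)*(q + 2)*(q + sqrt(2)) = q^3 - 6*q^2 + sqrt(2)*q^2 - 16*q - 6*sqrt(2)*q - 16*sqrt(2)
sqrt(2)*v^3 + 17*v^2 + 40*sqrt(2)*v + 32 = (v + 4*sqrt(2))^2*(sqrt(2)*v + 1)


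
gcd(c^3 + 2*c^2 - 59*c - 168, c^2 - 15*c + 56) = c - 8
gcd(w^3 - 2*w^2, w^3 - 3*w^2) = w^2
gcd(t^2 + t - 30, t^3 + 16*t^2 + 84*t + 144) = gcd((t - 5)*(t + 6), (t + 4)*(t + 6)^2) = t + 6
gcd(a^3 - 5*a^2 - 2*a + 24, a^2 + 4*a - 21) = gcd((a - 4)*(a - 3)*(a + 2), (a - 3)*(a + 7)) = a - 3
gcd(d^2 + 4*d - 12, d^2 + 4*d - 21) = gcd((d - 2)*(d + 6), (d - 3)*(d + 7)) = 1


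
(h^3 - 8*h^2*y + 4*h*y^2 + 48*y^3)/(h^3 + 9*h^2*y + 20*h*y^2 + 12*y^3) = (h^2 - 10*h*y + 24*y^2)/(h^2 + 7*h*y + 6*y^2)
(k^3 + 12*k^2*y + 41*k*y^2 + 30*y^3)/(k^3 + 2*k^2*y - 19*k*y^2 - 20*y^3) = (-k - 6*y)/(-k + 4*y)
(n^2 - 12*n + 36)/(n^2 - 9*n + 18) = (n - 6)/(n - 3)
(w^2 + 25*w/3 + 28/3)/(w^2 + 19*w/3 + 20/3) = (w + 7)/(w + 5)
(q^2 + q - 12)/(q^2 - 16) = (q - 3)/(q - 4)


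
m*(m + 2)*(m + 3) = m^3 + 5*m^2 + 6*m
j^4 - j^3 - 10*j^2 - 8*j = j*(j - 4)*(j + 1)*(j + 2)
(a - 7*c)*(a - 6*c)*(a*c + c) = a^3*c - 13*a^2*c^2 + a^2*c + 42*a*c^3 - 13*a*c^2 + 42*c^3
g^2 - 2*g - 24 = (g - 6)*(g + 4)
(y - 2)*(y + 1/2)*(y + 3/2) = y^3 - 13*y/4 - 3/2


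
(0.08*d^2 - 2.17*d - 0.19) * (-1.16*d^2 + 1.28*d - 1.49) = -0.0928*d^4 + 2.6196*d^3 - 2.6764*d^2 + 2.9901*d + 0.2831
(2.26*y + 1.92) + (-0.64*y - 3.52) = 1.62*y - 1.6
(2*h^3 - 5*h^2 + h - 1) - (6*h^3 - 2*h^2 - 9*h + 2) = -4*h^3 - 3*h^2 + 10*h - 3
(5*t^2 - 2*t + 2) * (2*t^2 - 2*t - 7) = 10*t^4 - 14*t^3 - 27*t^2 + 10*t - 14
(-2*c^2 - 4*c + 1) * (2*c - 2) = -4*c^3 - 4*c^2 + 10*c - 2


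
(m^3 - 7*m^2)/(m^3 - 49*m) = m/(m + 7)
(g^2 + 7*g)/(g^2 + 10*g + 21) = g/(g + 3)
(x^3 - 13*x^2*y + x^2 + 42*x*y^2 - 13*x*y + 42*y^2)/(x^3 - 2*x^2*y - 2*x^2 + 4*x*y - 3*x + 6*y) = (x^2 - 13*x*y + 42*y^2)/(x^2 - 2*x*y - 3*x + 6*y)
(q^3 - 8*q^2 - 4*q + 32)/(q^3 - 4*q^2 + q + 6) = (q^2 - 6*q - 16)/(q^2 - 2*q - 3)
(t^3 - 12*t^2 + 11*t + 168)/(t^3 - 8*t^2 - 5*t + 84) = (t - 8)/(t - 4)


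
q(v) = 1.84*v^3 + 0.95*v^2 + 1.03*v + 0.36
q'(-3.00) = 45.01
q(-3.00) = -43.86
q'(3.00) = 56.41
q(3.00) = 61.68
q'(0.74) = 5.46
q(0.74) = 2.39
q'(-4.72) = 115.04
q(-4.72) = -176.82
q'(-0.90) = 3.79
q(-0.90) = -1.14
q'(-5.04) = 131.67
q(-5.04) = -216.26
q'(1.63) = 18.79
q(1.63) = 12.53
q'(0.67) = 4.78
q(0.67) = 2.03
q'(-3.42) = 59.10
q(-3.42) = -65.65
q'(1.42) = 14.86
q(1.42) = 9.01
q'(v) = 5.52*v^2 + 1.9*v + 1.03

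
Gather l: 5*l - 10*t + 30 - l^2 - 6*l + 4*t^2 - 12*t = -l^2 - l + 4*t^2 - 22*t + 30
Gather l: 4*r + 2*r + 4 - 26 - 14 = 6*r - 36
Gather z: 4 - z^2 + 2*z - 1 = -z^2 + 2*z + 3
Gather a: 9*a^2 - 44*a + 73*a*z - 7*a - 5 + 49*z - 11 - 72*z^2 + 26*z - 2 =9*a^2 + a*(73*z - 51) - 72*z^2 + 75*z - 18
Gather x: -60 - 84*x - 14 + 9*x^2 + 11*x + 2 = 9*x^2 - 73*x - 72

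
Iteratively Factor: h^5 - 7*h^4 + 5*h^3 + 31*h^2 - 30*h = (h - 3)*(h^4 - 4*h^3 - 7*h^2 + 10*h) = h*(h - 3)*(h^3 - 4*h^2 - 7*h + 10) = h*(h - 3)*(h + 2)*(h^2 - 6*h + 5) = h*(h - 3)*(h - 1)*(h + 2)*(h - 5)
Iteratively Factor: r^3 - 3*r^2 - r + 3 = (r - 1)*(r^2 - 2*r - 3) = (r - 1)*(r + 1)*(r - 3)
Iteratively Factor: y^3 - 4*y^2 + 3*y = (y)*(y^2 - 4*y + 3) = y*(y - 1)*(y - 3)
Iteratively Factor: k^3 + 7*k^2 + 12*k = (k)*(k^2 + 7*k + 12) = k*(k + 4)*(k + 3)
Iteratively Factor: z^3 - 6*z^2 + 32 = (z - 4)*(z^2 - 2*z - 8) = (z - 4)^2*(z + 2)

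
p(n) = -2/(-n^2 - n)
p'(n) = -2*(2*n + 1)/(-n^2 - n)^2 = 2*(-2*n - 1)/(n^2*(n + 1)^2)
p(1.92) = 0.36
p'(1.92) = -0.31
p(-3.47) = 0.23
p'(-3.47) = 0.16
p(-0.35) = -8.79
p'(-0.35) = -11.59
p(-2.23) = 0.73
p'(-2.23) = 0.92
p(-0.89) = -20.43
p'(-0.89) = 162.76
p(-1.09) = 20.39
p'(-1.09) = 245.23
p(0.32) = 4.73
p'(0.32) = -18.38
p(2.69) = 0.20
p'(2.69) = -0.13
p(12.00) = 0.01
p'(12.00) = 0.00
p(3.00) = 0.17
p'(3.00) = -0.10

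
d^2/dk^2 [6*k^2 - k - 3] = 12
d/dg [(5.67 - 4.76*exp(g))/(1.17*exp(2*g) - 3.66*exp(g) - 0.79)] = (5.5692*exp(2*g) - 13.2678*exp(g) + 24.5126)*exp(g)/(1.3689*exp(4*g) - 8.5644*exp(3*g) + 11.547*exp(2*g) + 5.7828*exp(g) + 0.6241)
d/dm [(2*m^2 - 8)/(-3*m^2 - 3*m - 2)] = 2*(-3*m^2 - 28*m - 12)/(9*m^4 + 18*m^3 + 21*m^2 + 12*m + 4)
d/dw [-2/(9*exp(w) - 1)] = 18*exp(w)/(9*exp(w) - 1)^2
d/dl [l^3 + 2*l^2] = l*(3*l + 4)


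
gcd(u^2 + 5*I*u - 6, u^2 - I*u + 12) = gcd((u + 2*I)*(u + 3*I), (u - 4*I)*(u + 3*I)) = u + 3*I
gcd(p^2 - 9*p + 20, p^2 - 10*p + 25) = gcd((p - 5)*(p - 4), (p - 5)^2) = p - 5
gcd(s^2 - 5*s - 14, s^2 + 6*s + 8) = s + 2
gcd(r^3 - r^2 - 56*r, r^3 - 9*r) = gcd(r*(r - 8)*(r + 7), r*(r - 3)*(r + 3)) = r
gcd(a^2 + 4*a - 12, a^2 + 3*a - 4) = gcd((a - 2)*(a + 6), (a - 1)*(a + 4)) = 1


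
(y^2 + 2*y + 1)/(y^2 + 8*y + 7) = (y + 1)/(y + 7)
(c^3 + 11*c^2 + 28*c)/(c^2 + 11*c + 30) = c*(c^2 + 11*c + 28)/(c^2 + 11*c + 30)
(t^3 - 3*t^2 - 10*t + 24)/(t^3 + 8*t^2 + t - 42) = (t - 4)/(t + 7)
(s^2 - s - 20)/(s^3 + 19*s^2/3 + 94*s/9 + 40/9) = 9*(s - 5)/(9*s^2 + 21*s + 10)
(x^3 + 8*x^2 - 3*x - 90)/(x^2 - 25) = (x^2 + 3*x - 18)/(x - 5)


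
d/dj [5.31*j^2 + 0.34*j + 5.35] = 10.62*j + 0.34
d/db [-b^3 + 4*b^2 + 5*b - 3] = -3*b^2 + 8*b + 5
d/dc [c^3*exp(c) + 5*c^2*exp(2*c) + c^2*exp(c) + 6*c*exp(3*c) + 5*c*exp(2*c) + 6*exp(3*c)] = (c^3 + 10*c^2*exp(c) + 4*c^2 + 18*c*exp(2*c) + 20*c*exp(c) + 2*c + 24*exp(2*c) + 5*exp(c))*exp(c)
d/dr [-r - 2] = -1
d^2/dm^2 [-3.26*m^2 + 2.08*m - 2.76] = -6.52000000000000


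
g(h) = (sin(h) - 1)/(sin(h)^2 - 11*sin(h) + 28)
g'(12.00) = 0.01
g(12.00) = -0.04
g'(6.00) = 0.02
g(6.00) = -0.04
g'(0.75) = 0.03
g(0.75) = -0.02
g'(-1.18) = 0.00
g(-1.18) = -0.05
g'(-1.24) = 0.00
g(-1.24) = -0.05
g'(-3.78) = -0.03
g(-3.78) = -0.02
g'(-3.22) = -0.02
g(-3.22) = -0.03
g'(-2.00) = -0.00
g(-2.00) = -0.05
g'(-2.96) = -0.02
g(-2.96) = -0.04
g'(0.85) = 0.03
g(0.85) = -0.01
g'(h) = (-2*sin(h)*cos(h) + 11*cos(h))*(sin(h) - 1)/(sin(h)^2 - 11*sin(h) + 28)^2 + cos(h)/(sin(h)^2 - 11*sin(h) + 28)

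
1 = 1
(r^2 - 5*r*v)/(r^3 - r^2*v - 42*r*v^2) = (-r + 5*v)/(-r^2 + r*v + 42*v^2)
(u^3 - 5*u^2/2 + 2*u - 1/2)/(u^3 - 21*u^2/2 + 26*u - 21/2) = (u^2 - 2*u + 1)/(u^2 - 10*u + 21)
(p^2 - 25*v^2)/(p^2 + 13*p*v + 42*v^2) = (p^2 - 25*v^2)/(p^2 + 13*p*v + 42*v^2)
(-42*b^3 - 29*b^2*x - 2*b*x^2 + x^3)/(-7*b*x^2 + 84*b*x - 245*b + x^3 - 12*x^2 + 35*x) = (6*b^2 + 5*b*x + x^2)/(x^2 - 12*x + 35)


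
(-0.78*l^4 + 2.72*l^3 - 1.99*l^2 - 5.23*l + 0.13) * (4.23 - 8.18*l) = 6.3804*l^5 - 25.549*l^4 + 27.7838*l^3 + 34.3637*l^2 - 23.1863*l + 0.5499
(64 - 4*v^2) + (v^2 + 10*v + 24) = -3*v^2 + 10*v + 88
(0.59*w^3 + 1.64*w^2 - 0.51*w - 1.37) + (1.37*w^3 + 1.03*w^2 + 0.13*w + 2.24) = 1.96*w^3 + 2.67*w^2 - 0.38*w + 0.87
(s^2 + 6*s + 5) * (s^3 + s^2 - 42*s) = s^5 + 7*s^4 - 31*s^3 - 247*s^2 - 210*s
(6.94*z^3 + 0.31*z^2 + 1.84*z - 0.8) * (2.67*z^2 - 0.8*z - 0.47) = 18.5298*z^5 - 4.7243*z^4 + 1.403*z^3 - 3.7537*z^2 - 0.2248*z + 0.376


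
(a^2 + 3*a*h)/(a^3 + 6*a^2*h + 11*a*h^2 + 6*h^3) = a/(a^2 + 3*a*h + 2*h^2)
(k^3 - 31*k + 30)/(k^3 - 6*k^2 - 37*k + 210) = (k - 1)/(k - 7)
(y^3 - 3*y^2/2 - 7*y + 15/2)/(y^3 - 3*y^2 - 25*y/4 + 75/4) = 2*(y - 1)/(2*y - 5)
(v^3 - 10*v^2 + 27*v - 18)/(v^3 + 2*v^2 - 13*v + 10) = (v^2 - 9*v + 18)/(v^2 + 3*v - 10)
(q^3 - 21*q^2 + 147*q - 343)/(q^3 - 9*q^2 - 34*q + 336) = (q^2 - 14*q + 49)/(q^2 - 2*q - 48)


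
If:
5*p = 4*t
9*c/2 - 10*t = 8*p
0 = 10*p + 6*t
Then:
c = 0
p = 0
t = 0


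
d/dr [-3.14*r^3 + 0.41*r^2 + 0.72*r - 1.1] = -9.42*r^2 + 0.82*r + 0.72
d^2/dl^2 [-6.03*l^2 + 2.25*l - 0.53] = -12.0600000000000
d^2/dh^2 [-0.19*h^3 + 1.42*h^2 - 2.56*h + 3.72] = 2.84 - 1.14*h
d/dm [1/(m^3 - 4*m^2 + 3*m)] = (-3*m^2 + 8*m - 3)/(m^2*(m^2 - 4*m + 3)^2)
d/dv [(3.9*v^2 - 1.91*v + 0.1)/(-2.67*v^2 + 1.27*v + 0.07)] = (-0.146699999999999*v^2 + 1.08*v - 0.2607)/(7.1289*v^4 - 6.7818*v^3 + 1.2391*v^2 + 0.1778*v + 0.0049)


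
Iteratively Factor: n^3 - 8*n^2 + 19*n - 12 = (n - 4)*(n^2 - 4*n + 3) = (n - 4)*(n - 3)*(n - 1)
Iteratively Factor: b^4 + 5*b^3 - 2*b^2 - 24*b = (b)*(b^3 + 5*b^2 - 2*b - 24) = b*(b + 3)*(b^2 + 2*b - 8) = b*(b + 3)*(b + 4)*(b - 2)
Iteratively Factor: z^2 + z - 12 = (z - 3)*(z + 4)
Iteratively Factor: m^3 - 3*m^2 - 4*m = (m)*(m^2 - 3*m - 4) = m*(m + 1)*(m - 4)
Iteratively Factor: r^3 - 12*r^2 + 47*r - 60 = (r - 4)*(r^2 - 8*r + 15) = (r - 5)*(r - 4)*(r - 3)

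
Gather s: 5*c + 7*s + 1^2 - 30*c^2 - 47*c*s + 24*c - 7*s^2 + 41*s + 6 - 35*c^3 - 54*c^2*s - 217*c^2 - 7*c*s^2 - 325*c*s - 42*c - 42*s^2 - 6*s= -35*c^3 - 247*c^2 - 13*c + s^2*(-7*c - 49) + s*(-54*c^2 - 372*c + 42) + 7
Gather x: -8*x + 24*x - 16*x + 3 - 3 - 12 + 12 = 0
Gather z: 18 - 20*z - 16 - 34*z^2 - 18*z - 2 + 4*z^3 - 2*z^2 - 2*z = 4*z^3 - 36*z^2 - 40*z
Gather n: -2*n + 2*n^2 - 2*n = 2*n^2 - 4*n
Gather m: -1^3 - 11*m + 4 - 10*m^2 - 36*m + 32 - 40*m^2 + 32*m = -50*m^2 - 15*m + 35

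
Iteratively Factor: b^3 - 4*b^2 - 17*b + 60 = (b - 3)*(b^2 - b - 20) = (b - 3)*(b + 4)*(b - 5)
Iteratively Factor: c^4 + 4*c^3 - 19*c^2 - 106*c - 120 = (c + 3)*(c^3 + c^2 - 22*c - 40) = (c + 2)*(c + 3)*(c^2 - c - 20) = (c + 2)*(c + 3)*(c + 4)*(c - 5)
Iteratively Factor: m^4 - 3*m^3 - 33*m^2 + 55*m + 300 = (m - 5)*(m^3 + 2*m^2 - 23*m - 60) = (m - 5)^2*(m^2 + 7*m + 12) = (m - 5)^2*(m + 4)*(m + 3)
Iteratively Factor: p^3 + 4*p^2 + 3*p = (p + 1)*(p^2 + 3*p) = (p + 1)*(p + 3)*(p)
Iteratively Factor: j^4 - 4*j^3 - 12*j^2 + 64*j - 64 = (j - 4)*(j^3 - 12*j + 16) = (j - 4)*(j - 2)*(j^2 + 2*j - 8) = (j - 4)*(j - 2)*(j + 4)*(j - 2)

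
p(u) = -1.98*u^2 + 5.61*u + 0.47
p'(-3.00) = 17.49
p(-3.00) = -34.18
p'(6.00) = -18.15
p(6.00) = -37.15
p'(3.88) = -9.75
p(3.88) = -7.57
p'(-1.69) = 12.30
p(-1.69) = -14.67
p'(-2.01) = 13.57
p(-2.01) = -18.81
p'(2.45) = -4.09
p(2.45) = 2.33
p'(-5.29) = 26.56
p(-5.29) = -84.62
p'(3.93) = -9.95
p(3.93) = -8.06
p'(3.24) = -7.22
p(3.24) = -2.14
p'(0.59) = 3.27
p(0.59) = 3.09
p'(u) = 5.61 - 3.96*u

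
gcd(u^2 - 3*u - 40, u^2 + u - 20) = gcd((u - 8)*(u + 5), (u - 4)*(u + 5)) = u + 5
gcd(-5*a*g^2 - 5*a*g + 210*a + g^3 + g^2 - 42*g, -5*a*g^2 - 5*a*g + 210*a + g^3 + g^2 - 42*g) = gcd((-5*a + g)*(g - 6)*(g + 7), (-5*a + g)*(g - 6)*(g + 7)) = 5*a*g^2 + 5*a*g - 210*a - g^3 - g^2 + 42*g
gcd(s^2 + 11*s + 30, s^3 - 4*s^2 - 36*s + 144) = s + 6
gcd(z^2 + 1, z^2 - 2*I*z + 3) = z + I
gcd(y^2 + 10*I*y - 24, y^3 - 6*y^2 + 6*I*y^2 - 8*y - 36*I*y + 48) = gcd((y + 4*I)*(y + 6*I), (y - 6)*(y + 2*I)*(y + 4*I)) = y + 4*I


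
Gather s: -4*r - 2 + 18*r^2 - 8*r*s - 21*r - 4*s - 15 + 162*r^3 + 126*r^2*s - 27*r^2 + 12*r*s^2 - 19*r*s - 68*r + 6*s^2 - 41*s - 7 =162*r^3 - 9*r^2 - 93*r + s^2*(12*r + 6) + s*(126*r^2 - 27*r - 45) - 24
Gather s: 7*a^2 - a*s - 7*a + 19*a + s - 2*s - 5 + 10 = 7*a^2 + 12*a + s*(-a - 1) + 5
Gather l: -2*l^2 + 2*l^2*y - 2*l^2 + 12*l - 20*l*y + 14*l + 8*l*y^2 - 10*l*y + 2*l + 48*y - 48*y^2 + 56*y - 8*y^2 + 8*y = l^2*(2*y - 4) + l*(8*y^2 - 30*y + 28) - 56*y^2 + 112*y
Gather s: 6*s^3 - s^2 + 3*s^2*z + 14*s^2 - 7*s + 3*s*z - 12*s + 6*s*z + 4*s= 6*s^3 + s^2*(3*z + 13) + s*(9*z - 15)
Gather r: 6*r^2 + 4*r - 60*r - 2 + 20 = 6*r^2 - 56*r + 18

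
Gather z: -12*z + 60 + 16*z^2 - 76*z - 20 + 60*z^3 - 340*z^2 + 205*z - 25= 60*z^3 - 324*z^2 + 117*z + 15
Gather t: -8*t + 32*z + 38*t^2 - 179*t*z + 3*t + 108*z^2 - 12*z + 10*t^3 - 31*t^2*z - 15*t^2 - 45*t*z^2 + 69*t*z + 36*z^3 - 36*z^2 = 10*t^3 + t^2*(23 - 31*z) + t*(-45*z^2 - 110*z - 5) + 36*z^3 + 72*z^2 + 20*z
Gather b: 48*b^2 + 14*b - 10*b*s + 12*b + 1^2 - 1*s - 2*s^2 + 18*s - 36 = 48*b^2 + b*(26 - 10*s) - 2*s^2 + 17*s - 35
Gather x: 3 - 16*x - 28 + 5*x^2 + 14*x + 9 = 5*x^2 - 2*x - 16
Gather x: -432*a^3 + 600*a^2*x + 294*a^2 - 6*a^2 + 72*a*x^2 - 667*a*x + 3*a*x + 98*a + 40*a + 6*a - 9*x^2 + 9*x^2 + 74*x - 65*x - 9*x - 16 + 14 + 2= -432*a^3 + 288*a^2 + 72*a*x^2 + 144*a + x*(600*a^2 - 664*a)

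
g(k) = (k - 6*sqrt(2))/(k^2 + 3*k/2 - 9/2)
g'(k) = (-2*k - 3/2)*(k - 6*sqrt(2))/(k^2 + 3*k/2 - 9/2)^2 + 1/(k^2 + 3*k/2 - 9/2) = 2*(2*k^2 + 3*k - (k - 6*sqrt(2))*(4*k + 3) - 9)/(2*k^2 + 3*k - 9)^2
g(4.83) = -0.14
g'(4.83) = 0.10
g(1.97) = -2.79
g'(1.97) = 6.92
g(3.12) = -0.54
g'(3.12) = 0.52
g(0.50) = 2.28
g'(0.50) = 1.34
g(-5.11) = -0.97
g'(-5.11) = -0.54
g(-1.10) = 1.94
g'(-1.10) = -0.48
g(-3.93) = -2.46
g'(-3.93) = -2.90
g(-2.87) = 19.99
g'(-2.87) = -150.94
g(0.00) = 1.89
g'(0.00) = 0.41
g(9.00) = 0.01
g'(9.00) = 0.01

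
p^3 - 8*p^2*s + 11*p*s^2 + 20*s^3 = (p - 5*s)*(p - 4*s)*(p + s)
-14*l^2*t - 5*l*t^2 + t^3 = t*(-7*l + t)*(2*l + t)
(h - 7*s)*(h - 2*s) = h^2 - 9*h*s + 14*s^2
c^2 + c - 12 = (c - 3)*(c + 4)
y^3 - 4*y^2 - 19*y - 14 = (y - 7)*(y + 1)*(y + 2)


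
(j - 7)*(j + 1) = j^2 - 6*j - 7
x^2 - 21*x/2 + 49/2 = (x - 7)*(x - 7/2)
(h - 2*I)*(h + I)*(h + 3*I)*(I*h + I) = I*h^4 - 2*h^3 + I*h^3 - 2*h^2 + 5*I*h^2 - 6*h + 5*I*h - 6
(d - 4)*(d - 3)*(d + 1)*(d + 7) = d^4 + d^3 - 37*d^2 + 47*d + 84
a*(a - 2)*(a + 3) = a^3 + a^2 - 6*a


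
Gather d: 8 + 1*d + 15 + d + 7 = 2*d + 30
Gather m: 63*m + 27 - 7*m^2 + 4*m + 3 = -7*m^2 + 67*m + 30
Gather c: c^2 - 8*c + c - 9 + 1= c^2 - 7*c - 8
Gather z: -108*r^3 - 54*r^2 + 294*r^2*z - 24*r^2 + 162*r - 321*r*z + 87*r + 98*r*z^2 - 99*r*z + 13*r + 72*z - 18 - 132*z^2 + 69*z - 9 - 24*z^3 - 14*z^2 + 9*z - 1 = -108*r^3 - 78*r^2 + 262*r - 24*z^3 + z^2*(98*r - 146) + z*(294*r^2 - 420*r + 150) - 28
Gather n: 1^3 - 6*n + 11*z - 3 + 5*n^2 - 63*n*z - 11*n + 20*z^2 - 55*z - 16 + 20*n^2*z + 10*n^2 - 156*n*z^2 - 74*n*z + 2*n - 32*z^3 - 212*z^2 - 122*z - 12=n^2*(20*z + 15) + n*(-156*z^2 - 137*z - 15) - 32*z^3 - 192*z^2 - 166*z - 30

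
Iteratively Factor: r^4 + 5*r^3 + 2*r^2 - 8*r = (r + 4)*(r^3 + r^2 - 2*r) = (r - 1)*(r + 4)*(r^2 + 2*r) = (r - 1)*(r + 2)*(r + 4)*(r)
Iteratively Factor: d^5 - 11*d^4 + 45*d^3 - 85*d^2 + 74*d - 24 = (d - 2)*(d^4 - 9*d^3 + 27*d^2 - 31*d + 12) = (d - 3)*(d - 2)*(d^3 - 6*d^2 + 9*d - 4) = (d - 4)*(d - 3)*(d - 2)*(d^2 - 2*d + 1) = (d - 4)*(d - 3)*(d - 2)*(d - 1)*(d - 1)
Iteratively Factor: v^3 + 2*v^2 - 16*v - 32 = (v + 4)*(v^2 - 2*v - 8) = (v + 2)*(v + 4)*(v - 4)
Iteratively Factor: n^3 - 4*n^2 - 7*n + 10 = (n + 2)*(n^2 - 6*n + 5) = (n - 1)*(n + 2)*(n - 5)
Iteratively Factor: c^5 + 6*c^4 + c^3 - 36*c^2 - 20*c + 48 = (c - 1)*(c^4 + 7*c^3 + 8*c^2 - 28*c - 48) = (c - 1)*(c + 3)*(c^3 + 4*c^2 - 4*c - 16) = (c - 1)*(c + 3)*(c + 4)*(c^2 - 4) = (c - 1)*(c + 2)*(c + 3)*(c + 4)*(c - 2)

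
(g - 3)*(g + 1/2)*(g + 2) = g^3 - g^2/2 - 13*g/2 - 3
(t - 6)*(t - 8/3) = t^2 - 26*t/3 + 16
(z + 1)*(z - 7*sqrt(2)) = z^2 - 7*sqrt(2)*z + z - 7*sqrt(2)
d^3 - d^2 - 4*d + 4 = (d - 2)*(d - 1)*(d + 2)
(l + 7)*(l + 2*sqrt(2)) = l^2 + 2*sqrt(2)*l + 7*l + 14*sqrt(2)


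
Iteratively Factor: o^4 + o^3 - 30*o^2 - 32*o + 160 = (o - 5)*(o^3 + 6*o^2 - 32) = (o - 5)*(o + 4)*(o^2 + 2*o - 8) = (o - 5)*(o + 4)^2*(o - 2)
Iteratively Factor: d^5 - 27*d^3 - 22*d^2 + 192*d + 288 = (d + 3)*(d^4 - 3*d^3 - 18*d^2 + 32*d + 96) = (d + 3)^2*(d^3 - 6*d^2 + 32) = (d - 4)*(d + 3)^2*(d^2 - 2*d - 8) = (d - 4)^2*(d + 3)^2*(d + 2)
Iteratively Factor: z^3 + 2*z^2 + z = (z + 1)*(z^2 + z) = z*(z + 1)*(z + 1)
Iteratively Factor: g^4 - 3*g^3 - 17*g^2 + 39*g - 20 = (g - 1)*(g^3 - 2*g^2 - 19*g + 20) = (g - 5)*(g - 1)*(g^2 + 3*g - 4) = (g - 5)*(g - 1)*(g + 4)*(g - 1)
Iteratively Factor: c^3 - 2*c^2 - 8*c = (c + 2)*(c^2 - 4*c) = c*(c + 2)*(c - 4)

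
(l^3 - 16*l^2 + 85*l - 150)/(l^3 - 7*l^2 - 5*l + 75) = (l - 6)/(l + 3)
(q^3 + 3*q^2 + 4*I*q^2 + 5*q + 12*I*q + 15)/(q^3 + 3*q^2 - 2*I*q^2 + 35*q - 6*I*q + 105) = (q - I)/(q - 7*I)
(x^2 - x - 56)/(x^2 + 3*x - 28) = (x - 8)/(x - 4)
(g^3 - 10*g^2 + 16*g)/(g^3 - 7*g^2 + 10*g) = (g - 8)/(g - 5)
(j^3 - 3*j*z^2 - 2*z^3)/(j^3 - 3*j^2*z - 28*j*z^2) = (-j^3 + 3*j*z^2 + 2*z^3)/(j*(-j^2 + 3*j*z + 28*z^2))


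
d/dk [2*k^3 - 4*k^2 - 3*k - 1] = 6*k^2 - 8*k - 3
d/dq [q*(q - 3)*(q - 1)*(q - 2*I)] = 4*q^3 + q^2*(-12 - 6*I) + q*(6 + 16*I) - 6*I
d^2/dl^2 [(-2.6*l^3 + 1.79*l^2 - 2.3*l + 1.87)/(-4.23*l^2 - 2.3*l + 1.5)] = (-5.6843418860808e-14*l^5 - 5.6843418860808e-14*l^4 + 177.63916*l^3 - 322.723638*l^2 + 13.50162*l - 35.6999)/(75.686967*l^6 + 123.46101*l^5 - 13.38795*l^4 - 75.394*l^3 + 4.74750000000001*l^2 + 15.525*l - 3.375)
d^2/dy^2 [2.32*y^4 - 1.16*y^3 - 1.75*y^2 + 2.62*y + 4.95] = 27.84*y^2 - 6.96*y - 3.5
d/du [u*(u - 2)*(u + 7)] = 3*u^2 + 10*u - 14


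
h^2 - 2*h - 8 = (h - 4)*(h + 2)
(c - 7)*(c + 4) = c^2 - 3*c - 28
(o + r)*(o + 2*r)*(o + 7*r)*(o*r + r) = o^4*r + 10*o^3*r^2 + o^3*r + 23*o^2*r^3 + 10*o^2*r^2 + 14*o*r^4 + 23*o*r^3 + 14*r^4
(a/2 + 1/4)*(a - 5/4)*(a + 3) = a^3/2 + 9*a^2/8 - 23*a/16 - 15/16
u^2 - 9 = (u - 3)*(u + 3)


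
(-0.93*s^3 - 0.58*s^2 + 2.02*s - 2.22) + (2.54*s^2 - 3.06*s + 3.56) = -0.93*s^3 + 1.96*s^2 - 1.04*s + 1.34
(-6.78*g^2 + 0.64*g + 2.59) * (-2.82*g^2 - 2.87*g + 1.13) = 19.1196*g^4 + 17.6538*g^3 - 16.802*g^2 - 6.7101*g + 2.9267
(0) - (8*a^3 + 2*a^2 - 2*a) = -8*a^3 - 2*a^2 + 2*a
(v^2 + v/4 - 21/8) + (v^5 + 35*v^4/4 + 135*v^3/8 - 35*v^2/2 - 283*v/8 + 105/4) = v^5 + 35*v^4/4 + 135*v^3/8 - 33*v^2/2 - 281*v/8 + 189/8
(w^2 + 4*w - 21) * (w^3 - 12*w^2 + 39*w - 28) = w^5 - 8*w^4 - 30*w^3 + 380*w^2 - 931*w + 588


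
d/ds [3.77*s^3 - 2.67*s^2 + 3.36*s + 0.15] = 11.31*s^2 - 5.34*s + 3.36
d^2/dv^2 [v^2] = 2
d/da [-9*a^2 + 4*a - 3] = 4 - 18*a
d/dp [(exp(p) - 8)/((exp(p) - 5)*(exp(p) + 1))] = (-exp(2*p) + 16*exp(p) - 37)*exp(p)/(exp(4*p) - 8*exp(3*p) + 6*exp(2*p) + 40*exp(p) + 25)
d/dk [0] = 0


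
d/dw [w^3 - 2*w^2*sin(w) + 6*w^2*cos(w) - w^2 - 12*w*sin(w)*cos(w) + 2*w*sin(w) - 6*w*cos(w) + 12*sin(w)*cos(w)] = -6*w^2*sin(w) - 2*w^2*cos(w) + 3*w^2 + 2*w*sin(w) + 14*w*cos(w) - 12*w*cos(2*w) - 2*w + 2*sin(w) - 6*sin(2*w) - 6*cos(w) + 12*cos(2*w)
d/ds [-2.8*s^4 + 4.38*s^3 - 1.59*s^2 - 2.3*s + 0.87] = -11.2*s^3 + 13.14*s^2 - 3.18*s - 2.3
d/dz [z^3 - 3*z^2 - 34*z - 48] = 3*z^2 - 6*z - 34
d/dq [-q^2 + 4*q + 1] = 4 - 2*q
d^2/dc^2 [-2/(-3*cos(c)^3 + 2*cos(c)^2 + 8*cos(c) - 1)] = 128*((-23*cos(c) - 16*cos(2*c) + 27*cos(3*c))*(-23*cos(c) - 4*cos(2*c) + 3*cos(3*c))/16 + 2*(-9*cos(c)^2 + 4*cos(c) + 8)^2*sin(c)^2)/(-23*cos(c) - 4*cos(2*c) + 3*cos(3*c))^3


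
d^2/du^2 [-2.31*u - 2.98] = 0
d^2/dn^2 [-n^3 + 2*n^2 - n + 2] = 4 - 6*n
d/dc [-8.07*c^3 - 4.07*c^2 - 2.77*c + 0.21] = -24.21*c^2 - 8.14*c - 2.77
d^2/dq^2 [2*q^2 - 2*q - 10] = 4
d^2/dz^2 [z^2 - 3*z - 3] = 2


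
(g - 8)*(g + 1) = g^2 - 7*g - 8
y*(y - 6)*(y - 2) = y^3 - 8*y^2 + 12*y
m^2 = m^2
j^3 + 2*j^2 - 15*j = j*(j - 3)*(j + 5)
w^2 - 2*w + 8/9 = (w - 4/3)*(w - 2/3)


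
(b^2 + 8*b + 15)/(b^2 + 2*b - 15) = (b + 3)/(b - 3)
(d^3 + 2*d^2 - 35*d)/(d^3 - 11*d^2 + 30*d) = (d + 7)/(d - 6)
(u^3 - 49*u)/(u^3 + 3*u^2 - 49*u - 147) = u/(u + 3)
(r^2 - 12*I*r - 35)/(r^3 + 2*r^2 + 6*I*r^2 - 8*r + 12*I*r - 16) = (r^2 - 12*I*r - 35)/(r^3 + r^2*(2 + 6*I) + r*(-8 + 12*I) - 16)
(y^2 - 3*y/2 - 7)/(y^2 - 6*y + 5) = (y^2 - 3*y/2 - 7)/(y^2 - 6*y + 5)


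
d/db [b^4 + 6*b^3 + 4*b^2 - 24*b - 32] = 4*b^3 + 18*b^2 + 8*b - 24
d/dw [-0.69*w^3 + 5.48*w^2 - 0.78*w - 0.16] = -2.07*w^2 + 10.96*w - 0.78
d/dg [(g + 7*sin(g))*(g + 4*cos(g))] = -(g + 7*sin(g))*(4*sin(g) - 1) + (g + 4*cos(g))*(7*cos(g) + 1)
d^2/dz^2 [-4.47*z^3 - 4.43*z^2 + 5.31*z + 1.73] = -26.82*z - 8.86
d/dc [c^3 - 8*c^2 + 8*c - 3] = 3*c^2 - 16*c + 8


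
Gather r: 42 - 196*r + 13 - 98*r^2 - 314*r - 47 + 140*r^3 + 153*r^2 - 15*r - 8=140*r^3 + 55*r^2 - 525*r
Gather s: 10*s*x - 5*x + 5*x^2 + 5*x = 10*s*x + 5*x^2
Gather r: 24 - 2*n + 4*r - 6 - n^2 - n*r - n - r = -n^2 - 3*n + r*(3 - n) + 18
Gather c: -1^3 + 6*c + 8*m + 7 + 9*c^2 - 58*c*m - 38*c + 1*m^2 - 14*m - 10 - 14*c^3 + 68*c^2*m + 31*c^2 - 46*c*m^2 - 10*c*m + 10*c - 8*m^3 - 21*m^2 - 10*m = -14*c^3 + c^2*(68*m + 40) + c*(-46*m^2 - 68*m - 22) - 8*m^3 - 20*m^2 - 16*m - 4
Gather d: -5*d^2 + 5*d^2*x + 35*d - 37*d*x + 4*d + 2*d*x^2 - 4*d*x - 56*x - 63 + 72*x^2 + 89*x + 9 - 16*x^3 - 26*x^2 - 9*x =d^2*(5*x - 5) + d*(2*x^2 - 41*x + 39) - 16*x^3 + 46*x^2 + 24*x - 54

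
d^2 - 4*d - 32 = (d - 8)*(d + 4)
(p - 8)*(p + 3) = p^2 - 5*p - 24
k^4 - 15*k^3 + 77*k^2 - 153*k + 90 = (k - 6)*(k - 5)*(k - 3)*(k - 1)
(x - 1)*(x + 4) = x^2 + 3*x - 4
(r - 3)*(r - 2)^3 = r^4 - 9*r^3 + 30*r^2 - 44*r + 24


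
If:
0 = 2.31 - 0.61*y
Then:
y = 3.79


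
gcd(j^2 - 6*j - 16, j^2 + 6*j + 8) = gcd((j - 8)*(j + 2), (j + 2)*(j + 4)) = j + 2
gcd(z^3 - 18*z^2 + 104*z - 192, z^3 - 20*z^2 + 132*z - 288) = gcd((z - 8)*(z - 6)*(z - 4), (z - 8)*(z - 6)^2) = z^2 - 14*z + 48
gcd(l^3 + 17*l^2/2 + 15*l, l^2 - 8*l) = l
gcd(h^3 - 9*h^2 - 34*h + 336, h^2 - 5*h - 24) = h - 8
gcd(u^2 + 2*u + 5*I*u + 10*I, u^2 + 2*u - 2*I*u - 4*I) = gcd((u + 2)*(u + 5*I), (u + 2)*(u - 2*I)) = u + 2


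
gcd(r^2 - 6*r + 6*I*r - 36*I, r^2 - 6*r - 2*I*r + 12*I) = r - 6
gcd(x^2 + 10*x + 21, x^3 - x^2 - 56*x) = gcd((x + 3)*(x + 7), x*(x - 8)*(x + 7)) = x + 7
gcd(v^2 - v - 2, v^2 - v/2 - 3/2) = v + 1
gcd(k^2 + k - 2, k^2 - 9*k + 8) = k - 1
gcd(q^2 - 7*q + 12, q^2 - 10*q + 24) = q - 4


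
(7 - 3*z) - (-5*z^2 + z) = 5*z^2 - 4*z + 7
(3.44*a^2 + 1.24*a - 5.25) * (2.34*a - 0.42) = 8.0496*a^3 + 1.4568*a^2 - 12.8058*a + 2.205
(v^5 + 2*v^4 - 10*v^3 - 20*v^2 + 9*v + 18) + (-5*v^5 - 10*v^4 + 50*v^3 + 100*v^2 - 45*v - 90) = -4*v^5 - 8*v^4 + 40*v^3 + 80*v^2 - 36*v - 72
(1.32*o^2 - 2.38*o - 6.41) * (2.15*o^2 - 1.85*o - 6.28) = 2.838*o^4 - 7.559*o^3 - 17.6681*o^2 + 26.8049*o + 40.2548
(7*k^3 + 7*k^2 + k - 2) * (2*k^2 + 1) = 14*k^5 + 14*k^4 + 9*k^3 + 3*k^2 + k - 2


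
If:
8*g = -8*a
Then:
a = -g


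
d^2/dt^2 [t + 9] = 0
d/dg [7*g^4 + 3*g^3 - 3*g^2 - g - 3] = 28*g^3 + 9*g^2 - 6*g - 1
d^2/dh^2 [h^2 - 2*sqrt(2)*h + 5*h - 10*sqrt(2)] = 2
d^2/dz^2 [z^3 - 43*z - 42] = 6*z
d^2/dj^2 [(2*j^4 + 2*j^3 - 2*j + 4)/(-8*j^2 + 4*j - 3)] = 4*(-64*j^6 + 96*j^5 - 120*j^4 + 168*j^3 - 402*j^2 + 93*j + 28)/(512*j^6 - 768*j^5 + 960*j^4 - 640*j^3 + 360*j^2 - 108*j + 27)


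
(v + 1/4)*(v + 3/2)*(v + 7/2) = v^3 + 21*v^2/4 + 13*v/2 + 21/16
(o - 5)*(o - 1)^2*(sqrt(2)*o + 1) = sqrt(2)*o^4 - 7*sqrt(2)*o^3 + o^3 - 7*o^2 + 11*sqrt(2)*o^2 - 5*sqrt(2)*o + 11*o - 5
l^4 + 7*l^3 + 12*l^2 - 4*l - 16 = (l - 1)*(l + 2)^2*(l + 4)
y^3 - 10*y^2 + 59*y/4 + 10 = (y - 8)*(y - 5/2)*(y + 1/2)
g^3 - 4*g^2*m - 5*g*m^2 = g*(g - 5*m)*(g + m)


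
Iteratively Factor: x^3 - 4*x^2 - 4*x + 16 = (x - 4)*(x^2 - 4) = (x - 4)*(x + 2)*(x - 2)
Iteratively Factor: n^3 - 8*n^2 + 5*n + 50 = (n - 5)*(n^2 - 3*n - 10) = (n - 5)^2*(n + 2)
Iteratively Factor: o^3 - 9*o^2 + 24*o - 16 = (o - 1)*(o^2 - 8*o + 16) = (o - 4)*(o - 1)*(o - 4)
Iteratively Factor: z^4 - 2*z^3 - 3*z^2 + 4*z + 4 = (z + 1)*(z^3 - 3*z^2 + 4) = (z - 2)*(z + 1)*(z^2 - z - 2) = (z - 2)*(z + 1)^2*(z - 2)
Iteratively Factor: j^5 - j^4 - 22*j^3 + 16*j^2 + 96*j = (j - 3)*(j^4 + 2*j^3 - 16*j^2 - 32*j) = (j - 3)*(j + 2)*(j^3 - 16*j) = j*(j - 3)*(j + 2)*(j^2 - 16) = j*(j - 3)*(j + 2)*(j + 4)*(j - 4)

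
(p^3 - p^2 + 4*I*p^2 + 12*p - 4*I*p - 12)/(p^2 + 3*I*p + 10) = (p^2 + p*(-1 + 6*I) - 6*I)/(p + 5*I)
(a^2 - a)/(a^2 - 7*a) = (a - 1)/(a - 7)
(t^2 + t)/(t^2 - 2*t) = (t + 1)/(t - 2)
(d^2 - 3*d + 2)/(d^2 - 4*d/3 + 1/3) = 3*(d - 2)/(3*d - 1)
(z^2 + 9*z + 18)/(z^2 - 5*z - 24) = (z + 6)/(z - 8)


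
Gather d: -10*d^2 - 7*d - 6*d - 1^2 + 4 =-10*d^2 - 13*d + 3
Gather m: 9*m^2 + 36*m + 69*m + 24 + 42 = 9*m^2 + 105*m + 66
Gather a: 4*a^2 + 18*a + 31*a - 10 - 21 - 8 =4*a^2 + 49*a - 39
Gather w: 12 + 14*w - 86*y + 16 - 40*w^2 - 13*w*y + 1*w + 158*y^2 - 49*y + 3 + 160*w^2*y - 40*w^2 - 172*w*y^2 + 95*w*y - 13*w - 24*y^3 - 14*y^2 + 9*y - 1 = w^2*(160*y - 80) + w*(-172*y^2 + 82*y + 2) - 24*y^3 + 144*y^2 - 126*y + 30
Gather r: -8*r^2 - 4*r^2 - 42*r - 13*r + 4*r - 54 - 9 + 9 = -12*r^2 - 51*r - 54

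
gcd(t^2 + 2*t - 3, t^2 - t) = t - 1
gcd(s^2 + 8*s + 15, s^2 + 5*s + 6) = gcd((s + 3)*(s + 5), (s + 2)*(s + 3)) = s + 3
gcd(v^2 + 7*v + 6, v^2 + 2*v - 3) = 1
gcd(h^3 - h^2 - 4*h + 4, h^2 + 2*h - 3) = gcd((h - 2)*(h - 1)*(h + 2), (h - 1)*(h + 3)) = h - 1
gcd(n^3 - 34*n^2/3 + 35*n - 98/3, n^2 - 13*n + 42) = n - 7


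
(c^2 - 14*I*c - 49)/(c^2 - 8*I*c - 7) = (c - 7*I)/(c - I)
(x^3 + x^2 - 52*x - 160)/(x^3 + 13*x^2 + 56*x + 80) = (x - 8)/(x + 4)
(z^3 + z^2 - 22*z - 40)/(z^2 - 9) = (z^3 + z^2 - 22*z - 40)/(z^2 - 9)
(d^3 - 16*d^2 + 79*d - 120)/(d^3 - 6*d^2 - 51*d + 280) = (d - 3)/(d + 7)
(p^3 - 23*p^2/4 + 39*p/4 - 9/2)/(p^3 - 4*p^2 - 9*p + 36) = (p^2 - 11*p/4 + 3/2)/(p^2 - p - 12)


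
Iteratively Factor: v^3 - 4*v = (v - 2)*(v^2 + 2*v) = (v - 2)*(v + 2)*(v)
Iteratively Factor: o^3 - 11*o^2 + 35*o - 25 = (o - 1)*(o^2 - 10*o + 25) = (o - 5)*(o - 1)*(o - 5)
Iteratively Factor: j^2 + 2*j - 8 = (j + 4)*(j - 2)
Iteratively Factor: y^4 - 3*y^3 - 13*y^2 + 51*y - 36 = (y - 3)*(y^3 - 13*y + 12) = (y - 3)*(y + 4)*(y^2 - 4*y + 3) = (y - 3)^2*(y + 4)*(y - 1)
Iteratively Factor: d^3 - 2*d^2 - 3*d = (d + 1)*(d^2 - 3*d) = (d - 3)*(d + 1)*(d)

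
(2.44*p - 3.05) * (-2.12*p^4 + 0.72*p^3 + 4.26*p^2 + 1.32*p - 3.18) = -5.1728*p^5 + 8.2228*p^4 + 8.1984*p^3 - 9.7722*p^2 - 11.7852*p + 9.699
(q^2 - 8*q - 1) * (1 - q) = -q^3 + 9*q^2 - 7*q - 1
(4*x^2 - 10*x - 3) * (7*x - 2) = 28*x^3 - 78*x^2 - x + 6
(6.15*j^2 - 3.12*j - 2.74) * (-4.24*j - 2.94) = -26.076*j^3 - 4.8522*j^2 + 20.7904*j + 8.0556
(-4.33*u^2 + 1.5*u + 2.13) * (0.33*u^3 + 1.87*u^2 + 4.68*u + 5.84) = -1.4289*u^5 - 7.6021*u^4 - 16.7565*u^3 - 14.2841*u^2 + 18.7284*u + 12.4392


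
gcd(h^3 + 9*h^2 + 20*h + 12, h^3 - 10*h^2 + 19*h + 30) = h + 1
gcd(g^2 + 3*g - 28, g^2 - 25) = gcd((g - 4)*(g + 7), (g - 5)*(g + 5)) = 1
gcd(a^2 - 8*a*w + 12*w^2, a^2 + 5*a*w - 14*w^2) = -a + 2*w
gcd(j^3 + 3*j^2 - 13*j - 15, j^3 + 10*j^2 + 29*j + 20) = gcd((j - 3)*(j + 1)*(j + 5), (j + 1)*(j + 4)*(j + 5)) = j^2 + 6*j + 5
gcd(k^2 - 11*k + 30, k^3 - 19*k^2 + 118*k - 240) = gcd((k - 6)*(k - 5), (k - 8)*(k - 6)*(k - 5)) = k^2 - 11*k + 30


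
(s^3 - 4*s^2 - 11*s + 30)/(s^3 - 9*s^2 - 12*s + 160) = (s^2 + s - 6)/(s^2 - 4*s - 32)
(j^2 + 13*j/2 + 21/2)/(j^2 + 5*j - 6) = (2*j^2 + 13*j + 21)/(2*(j^2 + 5*j - 6))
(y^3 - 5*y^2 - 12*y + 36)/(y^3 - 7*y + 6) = (y - 6)/(y - 1)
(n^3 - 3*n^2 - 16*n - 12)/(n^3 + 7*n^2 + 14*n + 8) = (n - 6)/(n + 4)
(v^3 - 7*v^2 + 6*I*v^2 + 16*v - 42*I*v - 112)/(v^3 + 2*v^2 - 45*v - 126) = (v^2 + 6*I*v + 16)/(v^2 + 9*v + 18)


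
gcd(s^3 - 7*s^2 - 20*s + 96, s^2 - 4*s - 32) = s^2 - 4*s - 32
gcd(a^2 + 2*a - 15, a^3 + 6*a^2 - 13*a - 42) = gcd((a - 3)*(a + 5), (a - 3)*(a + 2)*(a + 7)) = a - 3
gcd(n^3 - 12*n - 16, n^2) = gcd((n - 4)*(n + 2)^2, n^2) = 1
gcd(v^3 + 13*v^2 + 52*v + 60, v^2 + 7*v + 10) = v^2 + 7*v + 10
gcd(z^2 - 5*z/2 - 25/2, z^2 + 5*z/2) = z + 5/2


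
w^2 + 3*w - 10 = (w - 2)*(w + 5)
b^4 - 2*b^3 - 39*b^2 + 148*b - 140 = (b - 5)*(b - 2)^2*(b + 7)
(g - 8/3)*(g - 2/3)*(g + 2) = g^3 - 4*g^2/3 - 44*g/9 + 32/9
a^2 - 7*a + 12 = (a - 4)*(a - 3)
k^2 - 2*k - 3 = (k - 3)*(k + 1)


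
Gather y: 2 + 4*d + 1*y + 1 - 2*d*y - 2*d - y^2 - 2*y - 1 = 2*d - y^2 + y*(-2*d - 1) + 2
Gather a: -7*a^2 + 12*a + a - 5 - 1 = -7*a^2 + 13*a - 6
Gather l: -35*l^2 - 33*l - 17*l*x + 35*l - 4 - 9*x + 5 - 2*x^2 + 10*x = -35*l^2 + l*(2 - 17*x) - 2*x^2 + x + 1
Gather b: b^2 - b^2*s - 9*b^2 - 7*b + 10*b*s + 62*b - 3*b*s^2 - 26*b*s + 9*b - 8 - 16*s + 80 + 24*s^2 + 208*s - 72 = b^2*(-s - 8) + b*(-3*s^2 - 16*s + 64) + 24*s^2 + 192*s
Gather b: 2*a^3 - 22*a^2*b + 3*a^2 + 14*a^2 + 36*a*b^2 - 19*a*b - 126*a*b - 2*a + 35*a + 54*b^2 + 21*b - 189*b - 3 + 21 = 2*a^3 + 17*a^2 + 33*a + b^2*(36*a + 54) + b*(-22*a^2 - 145*a - 168) + 18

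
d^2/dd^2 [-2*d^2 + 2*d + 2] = -4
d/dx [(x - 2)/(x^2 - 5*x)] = (-x^2 + 4*x - 10)/(x^2*(x^2 - 10*x + 25))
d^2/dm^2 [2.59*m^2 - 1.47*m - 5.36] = 5.18000000000000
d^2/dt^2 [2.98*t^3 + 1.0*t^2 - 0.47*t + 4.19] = 17.88*t + 2.0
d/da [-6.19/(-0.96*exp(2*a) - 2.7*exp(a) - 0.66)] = (-11.8848*exp(a) - 16.713)*exp(a)/(0.96*exp(2*a) + 2.7*exp(a) + 0.66)^2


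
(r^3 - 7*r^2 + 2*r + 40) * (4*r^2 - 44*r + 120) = 4*r^5 - 72*r^4 + 436*r^3 - 768*r^2 - 1520*r + 4800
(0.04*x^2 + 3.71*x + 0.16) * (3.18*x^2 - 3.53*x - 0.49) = 0.1272*x^4 + 11.6566*x^3 - 12.6071*x^2 - 2.3827*x - 0.0784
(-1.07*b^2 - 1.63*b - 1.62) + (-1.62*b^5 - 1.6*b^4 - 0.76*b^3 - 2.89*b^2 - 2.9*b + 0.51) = -1.62*b^5 - 1.6*b^4 - 0.76*b^3 - 3.96*b^2 - 4.53*b - 1.11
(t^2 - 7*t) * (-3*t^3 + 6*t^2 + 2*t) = -3*t^5 + 27*t^4 - 40*t^3 - 14*t^2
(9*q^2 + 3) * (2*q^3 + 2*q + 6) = 18*q^5 + 24*q^3 + 54*q^2 + 6*q + 18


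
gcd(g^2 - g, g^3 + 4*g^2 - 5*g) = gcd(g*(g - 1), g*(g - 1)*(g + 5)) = g^2 - g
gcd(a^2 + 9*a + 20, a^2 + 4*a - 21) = 1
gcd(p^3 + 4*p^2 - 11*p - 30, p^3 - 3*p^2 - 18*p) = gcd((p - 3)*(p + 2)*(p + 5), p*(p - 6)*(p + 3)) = 1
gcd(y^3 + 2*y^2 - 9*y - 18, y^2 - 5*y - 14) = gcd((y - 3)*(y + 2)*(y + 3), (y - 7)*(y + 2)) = y + 2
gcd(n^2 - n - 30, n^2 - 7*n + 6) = n - 6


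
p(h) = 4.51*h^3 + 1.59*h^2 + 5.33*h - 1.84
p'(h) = 13.53*h^2 + 3.18*h + 5.33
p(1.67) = 32.50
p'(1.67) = 48.37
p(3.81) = 290.98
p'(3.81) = 213.85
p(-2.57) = -81.59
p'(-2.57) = 86.52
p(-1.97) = -40.65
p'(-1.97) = 51.57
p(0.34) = 0.33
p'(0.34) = 7.98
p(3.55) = 238.89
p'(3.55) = 187.13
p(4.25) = 395.74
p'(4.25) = 263.23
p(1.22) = 15.22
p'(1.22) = 29.35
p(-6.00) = -950.74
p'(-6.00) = 473.33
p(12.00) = 8084.36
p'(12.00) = 1991.81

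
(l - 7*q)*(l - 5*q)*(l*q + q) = l^3*q - 12*l^2*q^2 + l^2*q + 35*l*q^3 - 12*l*q^2 + 35*q^3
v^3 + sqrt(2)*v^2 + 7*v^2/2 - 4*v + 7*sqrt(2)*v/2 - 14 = (v + 7/2)*(v - sqrt(2))*(v + 2*sqrt(2))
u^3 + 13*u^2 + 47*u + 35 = (u + 1)*(u + 5)*(u + 7)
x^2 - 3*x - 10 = (x - 5)*(x + 2)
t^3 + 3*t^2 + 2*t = t*(t + 1)*(t + 2)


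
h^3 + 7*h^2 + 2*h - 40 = (h - 2)*(h + 4)*(h + 5)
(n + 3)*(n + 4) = n^2 + 7*n + 12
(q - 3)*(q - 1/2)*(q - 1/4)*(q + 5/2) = q^4 - 5*q^3/4 - 7*q^2 + 89*q/16 - 15/16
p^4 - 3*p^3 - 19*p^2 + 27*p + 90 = (p - 5)*(p - 3)*(p + 2)*(p + 3)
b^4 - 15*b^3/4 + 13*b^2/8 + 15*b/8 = b*(b - 3)*(b - 5/4)*(b + 1/2)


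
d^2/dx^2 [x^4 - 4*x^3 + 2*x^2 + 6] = 12*x^2 - 24*x + 4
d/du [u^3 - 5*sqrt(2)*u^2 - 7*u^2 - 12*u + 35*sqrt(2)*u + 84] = 3*u^2 - 10*sqrt(2)*u - 14*u - 12 + 35*sqrt(2)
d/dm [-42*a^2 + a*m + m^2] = a + 2*m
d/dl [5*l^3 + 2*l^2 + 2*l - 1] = 15*l^2 + 4*l + 2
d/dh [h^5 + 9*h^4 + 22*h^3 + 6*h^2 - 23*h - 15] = 5*h^4 + 36*h^3 + 66*h^2 + 12*h - 23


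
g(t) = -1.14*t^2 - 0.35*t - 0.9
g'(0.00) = -0.35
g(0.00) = -0.90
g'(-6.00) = 13.33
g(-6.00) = -39.84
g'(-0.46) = 0.70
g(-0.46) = -0.98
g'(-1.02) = 1.98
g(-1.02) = -1.73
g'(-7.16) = 15.97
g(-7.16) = -56.84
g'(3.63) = -8.63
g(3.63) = -17.19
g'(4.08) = -9.65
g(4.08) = -21.30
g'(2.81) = -6.76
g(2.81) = -10.89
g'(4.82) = -11.34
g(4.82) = -29.07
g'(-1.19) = 2.36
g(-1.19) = -2.10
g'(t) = -2.28*t - 0.35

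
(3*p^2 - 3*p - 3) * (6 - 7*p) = -21*p^3 + 39*p^2 + 3*p - 18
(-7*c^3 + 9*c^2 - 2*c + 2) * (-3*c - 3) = 21*c^4 - 6*c^3 - 21*c^2 - 6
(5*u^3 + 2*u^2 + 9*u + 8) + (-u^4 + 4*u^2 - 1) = -u^4 + 5*u^3 + 6*u^2 + 9*u + 7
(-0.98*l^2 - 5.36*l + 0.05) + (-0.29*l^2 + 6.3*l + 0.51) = -1.27*l^2 + 0.94*l + 0.56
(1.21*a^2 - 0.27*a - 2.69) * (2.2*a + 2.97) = 2.662*a^3 + 2.9997*a^2 - 6.7199*a - 7.9893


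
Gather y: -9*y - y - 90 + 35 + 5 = -10*y - 50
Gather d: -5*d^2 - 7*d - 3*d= -5*d^2 - 10*d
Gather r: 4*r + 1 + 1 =4*r + 2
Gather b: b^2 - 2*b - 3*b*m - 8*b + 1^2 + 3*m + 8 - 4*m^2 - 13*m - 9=b^2 + b*(-3*m - 10) - 4*m^2 - 10*m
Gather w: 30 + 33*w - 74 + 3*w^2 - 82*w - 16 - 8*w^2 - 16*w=-5*w^2 - 65*w - 60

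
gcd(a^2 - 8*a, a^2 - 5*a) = a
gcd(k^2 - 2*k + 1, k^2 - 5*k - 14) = 1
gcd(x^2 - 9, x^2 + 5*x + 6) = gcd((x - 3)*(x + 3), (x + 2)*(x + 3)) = x + 3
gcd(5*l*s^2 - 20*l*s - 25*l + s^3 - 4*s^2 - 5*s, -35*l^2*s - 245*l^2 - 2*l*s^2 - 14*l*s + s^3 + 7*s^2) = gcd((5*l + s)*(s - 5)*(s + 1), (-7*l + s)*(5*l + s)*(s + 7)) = 5*l + s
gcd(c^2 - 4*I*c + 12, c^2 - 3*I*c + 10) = c + 2*I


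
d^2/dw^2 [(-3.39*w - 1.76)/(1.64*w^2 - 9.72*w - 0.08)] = ((3.28*w - 9.72)*(3.39*w + 1.76)*(6.56*w - 19.44) + (33.3576*w - 60.1288)*(-1.64*w^2 + 9.72*w + 0.08))/(-1.64*w^2 + 9.72*w + 0.08)^3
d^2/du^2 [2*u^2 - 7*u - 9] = 4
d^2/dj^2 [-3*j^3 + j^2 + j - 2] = 2 - 18*j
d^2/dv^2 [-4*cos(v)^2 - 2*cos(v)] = 2*cos(v) + 8*cos(2*v)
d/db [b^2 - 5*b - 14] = 2*b - 5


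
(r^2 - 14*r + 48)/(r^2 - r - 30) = (r - 8)/(r + 5)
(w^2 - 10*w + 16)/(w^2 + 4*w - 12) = (w - 8)/(w + 6)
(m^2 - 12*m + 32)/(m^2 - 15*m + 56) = (m - 4)/(m - 7)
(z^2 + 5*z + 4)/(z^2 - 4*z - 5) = (z + 4)/(z - 5)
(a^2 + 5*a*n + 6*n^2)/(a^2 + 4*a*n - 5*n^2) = (a^2 + 5*a*n + 6*n^2)/(a^2 + 4*a*n - 5*n^2)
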